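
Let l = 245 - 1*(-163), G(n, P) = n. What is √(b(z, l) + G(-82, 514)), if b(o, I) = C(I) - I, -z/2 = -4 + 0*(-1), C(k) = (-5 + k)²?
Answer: 9*√1999 ≈ 402.39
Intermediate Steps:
z = 8 (z = -2*(-4 + 0*(-1)) = -2*(-4 + 0) = -2*(-4) = 8)
l = 408 (l = 245 + 163 = 408)
b(o, I) = (-5 + I)² - I
√(b(z, l) + G(-82, 514)) = √(((-5 + 408)² - 1*408) - 82) = √((403² - 408) - 82) = √((162409 - 408) - 82) = √(162001 - 82) = √161919 = 9*√1999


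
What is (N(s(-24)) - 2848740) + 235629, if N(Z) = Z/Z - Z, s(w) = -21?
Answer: -2613089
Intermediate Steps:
N(Z) = 1 - Z
(N(s(-24)) - 2848740) + 235629 = ((1 - 1*(-21)) - 2848740) + 235629 = ((1 + 21) - 2848740) + 235629 = (22 - 2848740) + 235629 = -2848718 + 235629 = -2613089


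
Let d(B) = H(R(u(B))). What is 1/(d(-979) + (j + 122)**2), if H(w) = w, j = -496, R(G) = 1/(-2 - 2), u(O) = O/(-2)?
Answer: 4/559503 ≈ 7.1492e-6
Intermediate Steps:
u(O) = -O/2 (u(O) = O*(-1/2) = -O/2)
R(G) = -1/4 (R(G) = 1/(-4) = -1/4)
d(B) = -1/4
1/(d(-979) + (j + 122)**2) = 1/(-1/4 + (-496 + 122)**2) = 1/(-1/4 + (-374)**2) = 1/(-1/4 + 139876) = 1/(559503/4) = 4/559503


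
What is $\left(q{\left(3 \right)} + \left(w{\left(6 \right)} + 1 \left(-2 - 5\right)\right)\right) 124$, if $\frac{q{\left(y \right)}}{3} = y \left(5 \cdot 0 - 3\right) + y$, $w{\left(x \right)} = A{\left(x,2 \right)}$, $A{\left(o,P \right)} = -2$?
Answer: $-3348$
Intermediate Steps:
$w{\left(x \right)} = -2$
$q{\left(y \right)} = - 6 y$ ($q{\left(y \right)} = 3 \left(y \left(5 \cdot 0 - 3\right) + y\right) = 3 \left(y \left(0 - 3\right) + y\right) = 3 \left(y \left(-3\right) + y\right) = 3 \left(- 3 y + y\right) = 3 \left(- 2 y\right) = - 6 y$)
$\left(q{\left(3 \right)} + \left(w{\left(6 \right)} + 1 \left(-2 - 5\right)\right)\right) 124 = \left(\left(-6\right) 3 + \left(-2 + 1 \left(-2 - 5\right)\right)\right) 124 = \left(-18 + \left(-2 + 1 \left(-2 - 5\right)\right)\right) 124 = \left(-18 + \left(-2 + 1 \left(-7\right)\right)\right) 124 = \left(-18 - 9\right) 124 = \left(-27\right) 124 = -3348$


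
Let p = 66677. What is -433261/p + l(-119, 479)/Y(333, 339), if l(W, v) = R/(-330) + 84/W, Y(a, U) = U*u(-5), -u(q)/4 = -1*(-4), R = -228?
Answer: -1098628116181/169074202440 ≈ -6.4979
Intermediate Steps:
u(q) = -16 (u(q) = -(-4)*(-4) = -4*4 = -16)
Y(a, U) = -16*U (Y(a, U) = U*(-16) = -16*U)
l(W, v) = 38/55 + 84/W (l(W, v) = -228/(-330) + 84/W = -228*(-1/330) + 84/W = 38/55 + 84/W)
-433261/p + l(-119, 479)/Y(333, 339) = -433261/66677 + (38/55 + 84/(-119))/((-16*339)) = -433261*1/66677 + (38/55 + 84*(-1/119))/(-5424) = -433261/66677 + (38/55 - 12/17)*(-1/5424) = -433261/66677 - 14/935*(-1/5424) = -433261/66677 + 7/2535720 = -1098628116181/169074202440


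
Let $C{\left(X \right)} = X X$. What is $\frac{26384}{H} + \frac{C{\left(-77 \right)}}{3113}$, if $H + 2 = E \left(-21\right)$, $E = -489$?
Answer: $\frac{13000585}{2905561} \approx 4.4744$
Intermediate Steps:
$H = 10267$ ($H = -2 - -10269 = -2 + 10269 = 10267$)
$C{\left(X \right)} = X^{2}$
$\frac{26384}{H} + \frac{C{\left(-77 \right)}}{3113} = \frac{26384}{10267} + \frac{\left(-77\right)^{2}}{3113} = 26384 \cdot \frac{1}{10267} + 5929 \cdot \frac{1}{3113} = \frac{26384}{10267} + \frac{539}{283} = \frac{13000585}{2905561}$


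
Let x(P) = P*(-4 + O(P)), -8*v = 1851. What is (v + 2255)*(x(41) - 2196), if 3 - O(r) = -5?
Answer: -4112006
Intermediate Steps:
v = -1851/8 (v = -⅛*1851 = -1851/8 ≈ -231.38)
O(r) = 8 (O(r) = 3 - 1*(-5) = 3 + 5 = 8)
x(P) = 4*P (x(P) = P*(-4 + 8) = P*4 = 4*P)
(v + 2255)*(x(41) - 2196) = (-1851/8 + 2255)*(4*41 - 2196) = 16189*(164 - 2196)/8 = (16189/8)*(-2032) = -4112006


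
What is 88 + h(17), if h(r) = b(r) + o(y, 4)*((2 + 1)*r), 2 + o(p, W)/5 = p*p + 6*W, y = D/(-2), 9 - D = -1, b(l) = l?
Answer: 12090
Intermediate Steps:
D = 10 (D = 9 - 1*(-1) = 9 + 1 = 10)
y = -5 (y = 10/(-2) = 10*(-½) = -5)
o(p, W) = -10 + 5*p² + 30*W (o(p, W) = -10 + 5*(p*p + 6*W) = -10 + 5*(p² + 6*W) = -10 + (5*p² + 30*W) = -10 + 5*p² + 30*W)
h(r) = 706*r (h(r) = r + (-10 + 5*(-5)² + 30*4)*((2 + 1)*r) = r + (-10 + 5*25 + 120)*(3*r) = r + (-10 + 125 + 120)*(3*r) = r + 235*(3*r) = r + 705*r = 706*r)
88 + h(17) = 88 + 706*17 = 88 + 12002 = 12090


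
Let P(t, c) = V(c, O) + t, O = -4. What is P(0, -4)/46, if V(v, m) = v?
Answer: -2/23 ≈ -0.086957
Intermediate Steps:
P(t, c) = c + t
P(0, -4)/46 = (-4 + 0)/46 = -4*1/46 = -2/23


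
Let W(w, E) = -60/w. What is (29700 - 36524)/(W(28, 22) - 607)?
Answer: 5971/533 ≈ 11.203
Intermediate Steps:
(29700 - 36524)/(W(28, 22) - 607) = (29700 - 36524)/(-60/28 - 607) = -6824/(-60*1/28 - 607) = -6824/(-15/7 - 607) = -6824/(-4264/7) = -6824*(-7/4264) = 5971/533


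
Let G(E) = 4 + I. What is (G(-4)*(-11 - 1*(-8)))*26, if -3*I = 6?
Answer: -156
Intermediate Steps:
I = -2 (I = -1/3*6 = -2)
G(E) = 2 (G(E) = 4 - 2 = 2)
(G(-4)*(-11 - 1*(-8)))*26 = (2*(-11 - 1*(-8)))*26 = (2*(-11 + 8))*26 = (2*(-3))*26 = -6*26 = -156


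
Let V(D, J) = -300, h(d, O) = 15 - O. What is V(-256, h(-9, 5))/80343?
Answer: -100/26781 ≈ -0.0037340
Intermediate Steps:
V(-256, h(-9, 5))/80343 = -300/80343 = -300*1/80343 = -100/26781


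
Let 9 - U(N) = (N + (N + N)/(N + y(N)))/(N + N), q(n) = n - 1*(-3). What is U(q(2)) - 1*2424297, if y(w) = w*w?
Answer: -36364328/15 ≈ -2.4243e+6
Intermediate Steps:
y(w) = w²
q(n) = 3 + n (q(n) = n + 3 = 3 + n)
U(N) = 9 - (N + 2*N/(N + N²))/(2*N) (U(N) = 9 - (N + (N + N)/(N + N²))/(N + N) = 9 - (N + (2*N)/(N + N²))/(2*N) = 9 - (N + 2*N/(N + N²))*1/(2*N) = 9 - (N + 2*N/(N + N²))/(2*N))
U(q(2)) - 1*2424297 = (-2 + 17*(3 + 2) + 17*(3 + 2)²)/(2*(3 + 2)*(1 + (3 + 2))) - 1*2424297 = (½)*(-2 + 17*5 + 17*5²)/(5*(1 + 5)) - 2424297 = (½)*(⅕)*(-2 + 85 + 17*25)/6 - 2424297 = (½)*(⅕)*(⅙)*(-2 + 85 + 425) - 2424297 = (½)*(⅕)*(⅙)*508 - 2424297 = 127/15 - 2424297 = -36364328/15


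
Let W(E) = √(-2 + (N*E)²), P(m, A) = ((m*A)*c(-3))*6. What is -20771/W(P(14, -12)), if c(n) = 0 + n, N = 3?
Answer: -20771*√82301182/82301182 ≈ -2.2896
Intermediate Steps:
c(n) = n
P(m, A) = -18*A*m (P(m, A) = ((m*A)*(-3))*6 = ((A*m)*(-3))*6 = -3*A*m*6 = -18*A*m)
W(E) = √(-2 + 9*E²) (W(E) = √(-2 + (3*E)²) = √(-2 + 9*E²))
-20771/W(P(14, -12)) = -20771/√(-2 + 9*(-18*(-12)*14)²) = -20771/√(-2 + 9*3024²) = -20771/√(-2 + 9*9144576) = -20771/√(-2 + 82301184) = -20771*√82301182/82301182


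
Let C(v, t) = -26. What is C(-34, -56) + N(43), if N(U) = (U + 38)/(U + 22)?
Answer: -1609/65 ≈ -24.754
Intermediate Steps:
N(U) = (38 + U)/(22 + U)
C(-34, -56) + N(43) = -26 + (38 + 43)/(22 + 43) = -26 + 81/65 = -1609/65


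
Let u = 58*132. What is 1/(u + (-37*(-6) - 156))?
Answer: 1/7722 ≈ 0.00012950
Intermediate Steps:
u = 7656
1/(u + (-37*(-6) - 156)) = 1/(7656 + (-37*(-6) - 156)) = 1/(7656 + (222 - 156)) = 1/(7656 + 66) = 1/7722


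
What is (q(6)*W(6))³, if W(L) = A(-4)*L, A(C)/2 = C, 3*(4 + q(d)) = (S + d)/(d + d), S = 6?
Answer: 5451776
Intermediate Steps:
q(d) = -4 + (6 + d)/(6*d) (q(d) = -4 + ((6 + d)/(d + d))/3 = -4 + ((6 + d)/((2*d)))/3 = -4 + ((6 + d)*(1/(2*d)))/3 = -4 + ((6 + d)/(2*d))/3 = -4 + (6 + d)/(6*d))
A(C) = 2*C
W(L) = -8*L (W(L) = (2*(-4))*L = -8*L)
(q(6)*W(6))³ = ((-23/6 + 1/6)*(-8*6))³ = ((-23/6 + ⅙)*(-48))³ = (-11/3*(-48))³ = 176³ = 5451776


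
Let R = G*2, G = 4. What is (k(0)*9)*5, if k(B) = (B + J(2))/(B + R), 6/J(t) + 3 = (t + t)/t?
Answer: -135/4 ≈ -33.750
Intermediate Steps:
J(t) = -6 (J(t) = 6/(-3 + (t + t)/t) = 6/(-3 + (2*t)/t) = 6/(-3 + 2) = 6/(-1) = 6*(-1) = -6)
R = 8 (R = 4*2 = 8)
k(B) = (-6 + B)/(8 + B) (k(B) = (B - 6)/(B + 8) = (-6 + B)/(8 + B))
(k(0)*9)*5 = (((-6 + 0)/(8 + 0))*9)*5 = ((-6/8)*9)*5 = (((⅛)*(-6))*9)*5 = -¾*9*5 = -27/4*5 = -135/4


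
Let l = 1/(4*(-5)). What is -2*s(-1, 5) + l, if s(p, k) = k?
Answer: -201/20 ≈ -10.050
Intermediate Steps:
l = -1/20 (l = 1/(-20) = -1/20 ≈ -0.050000)
-2*s(-1, 5) + l = -2*5 - 1/20 = -10 - 1/20 = -201/20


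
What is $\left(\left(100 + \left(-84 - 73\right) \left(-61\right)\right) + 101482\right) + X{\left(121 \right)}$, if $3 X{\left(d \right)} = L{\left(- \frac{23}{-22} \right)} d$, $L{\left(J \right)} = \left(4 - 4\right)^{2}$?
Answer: $111159$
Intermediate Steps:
$L{\left(J \right)} = 0$ ($L{\left(J \right)} = 0^{2} = 0$)
$X{\left(d \right)} = 0$ ($X{\left(d \right)} = \frac{0 d}{3} = \frac{1}{3} \cdot 0 = 0$)
$\left(\left(100 + \left(-84 - 73\right) \left(-61\right)\right) + 101482\right) + X{\left(121 \right)} = \left(\left(100 + \left(-84 - 73\right) \left(-61\right)\right) + 101482\right) + 0 = \left(\left(100 - -9577\right) + 101482\right) + 0 = \left(\left(100 + 9577\right) + 101482\right) + 0 = \left(9677 + 101482\right) + 0 = 111159 + 0 = 111159$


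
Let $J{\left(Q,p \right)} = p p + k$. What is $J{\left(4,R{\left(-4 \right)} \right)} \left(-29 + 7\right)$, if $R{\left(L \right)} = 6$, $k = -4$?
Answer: $-704$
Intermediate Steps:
$J{\left(Q,p \right)} = -4 + p^{2}$ ($J{\left(Q,p \right)} = p p - 4 = p^{2} - 4 = -4 + p^{2}$)
$J{\left(4,R{\left(-4 \right)} \right)} \left(-29 + 7\right) = \left(-4 + 6^{2}\right) \left(-29 + 7\right) = \left(-4 + 36\right) \left(-22\right) = 32 \left(-22\right) = -704$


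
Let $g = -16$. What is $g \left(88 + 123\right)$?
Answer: $-3376$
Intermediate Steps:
$g \left(88 + 123\right) = - 16 \left(88 + 123\right) = \left(-16\right) 211 = -3376$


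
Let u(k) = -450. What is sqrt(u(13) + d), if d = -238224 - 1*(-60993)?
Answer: I*sqrt(177681) ≈ 421.52*I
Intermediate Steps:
d = -177231 (d = -238224 + 60993 = -177231)
sqrt(u(13) + d) = sqrt(-450 - 177231) = sqrt(-177681) = I*sqrt(177681)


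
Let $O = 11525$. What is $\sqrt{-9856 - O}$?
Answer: $i \sqrt{21381} \approx 146.22 i$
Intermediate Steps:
$\sqrt{-9856 - O} = \sqrt{-9856 - 11525} = \sqrt{-21381} = i \sqrt{21381}$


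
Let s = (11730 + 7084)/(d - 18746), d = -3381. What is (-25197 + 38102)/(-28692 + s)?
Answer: -285548935/634886698 ≈ -0.44976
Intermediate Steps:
s = -18814/22127 (s = (11730 + 7084)/(-3381 - 18746) = 18814/(-22127) = 18814*(-1/22127) = -18814/22127 ≈ -0.85027)
(-25197 + 38102)/(-28692 + s) = (-25197 + 38102)/(-28692 - 18814/22127) = 12905/(-634886698/22127) = 12905*(-22127/634886698) = -285548935/634886698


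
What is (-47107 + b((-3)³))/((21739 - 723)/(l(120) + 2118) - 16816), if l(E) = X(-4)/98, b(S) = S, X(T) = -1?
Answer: 4891637221/1744159920 ≈ 2.8046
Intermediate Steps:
l(E) = -1/98
(-47107 + b((-3)³))/((21739 - 723)/(l(120) + 2118) - 16816) = (-47107 + (-3)³)/((21739 - 723)/(-1/98 + 2118) - 16816) = (-47107 - 27)/(21016/(207563/98) - 16816) = -47134/(21016*(98/207563) - 16816) = -47134/(2059568/207563 - 16816) = -47134/(-3488319840/207563) = -47134*(-207563/3488319840) = 4891637221/1744159920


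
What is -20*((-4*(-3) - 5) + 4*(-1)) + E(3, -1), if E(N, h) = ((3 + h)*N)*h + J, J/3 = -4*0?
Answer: -66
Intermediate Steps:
J = 0 (J = 3*(-4*0) = 3*0 = 0)
E(N, h) = N*h*(3 + h) (E(N, h) = ((3 + h)*N)*h + 0 = (N*(3 + h))*h + 0 = N*h*(3 + h) + 0 = N*h*(3 + h))
-20*((-4*(-3) - 5) + 4*(-1)) + E(3, -1) = -20*((-4*(-3) - 5) + 4*(-1)) + 3*(-1)*(3 - 1) = -20*((12 - 5) - 4) + 3*(-1)*2 = -20*(7 - 4) - 6 = -20*3 - 6 = -60 - 6 = -66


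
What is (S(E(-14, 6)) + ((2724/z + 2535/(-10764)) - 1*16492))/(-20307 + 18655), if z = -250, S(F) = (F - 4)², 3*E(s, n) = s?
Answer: 1700300111/170982000 ≈ 9.9443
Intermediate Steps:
E(s, n) = s/3
S(F) = (-4 + F)²
(S(E(-14, 6)) + ((2724/z + 2535/(-10764)) - 1*16492))/(-20307 + 18655) = ((-4 + (⅓)*(-14))² + ((2724/(-250) + 2535/(-10764)) - 1*16492))/(-20307 + 18655) = ((-4 - 14/3)² + ((2724*(-1/250) + 2535*(-1/10764)) - 16492))/(-1652) = ((-26/3)² + ((-1362/125 - 65/276) - 16492))*(-1/1652) = (676/9 + (-384037/34500 - 16492))*(-1/1652) = (676/9 - 569358037/34500)*(-1/1652) = -1700300111/103500*(-1/1652) = 1700300111/170982000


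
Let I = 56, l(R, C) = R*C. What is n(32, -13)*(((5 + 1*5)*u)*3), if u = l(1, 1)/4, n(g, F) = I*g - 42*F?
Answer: 17535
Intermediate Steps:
l(R, C) = C*R
n(g, F) = -42*F + 56*g (n(g, F) = 56*g - 42*F = -42*F + 56*g)
u = ¼ (u = (1*1)/4 = 1*(¼) = ¼ ≈ 0.25000)
n(32, -13)*(((5 + 1*5)*u)*3) = (-42*(-13) + 56*32)*(((5 + 1*5)*(¼))*3) = (546 + 1792)*(((5 + 5)*(¼))*3) = 2338*((10*(¼))*3) = 2338*((5/2)*3) = 2338*(15/2) = 17535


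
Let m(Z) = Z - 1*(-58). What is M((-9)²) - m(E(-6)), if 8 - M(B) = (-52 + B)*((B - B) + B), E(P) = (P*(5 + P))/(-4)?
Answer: -4795/2 ≈ -2397.5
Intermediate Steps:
E(P) = -P*(5 + P)/4 (E(P) = (P*(5 + P))*(-¼) = -P*(5 + P)/4)
m(Z) = 58 + Z (m(Z) = Z + 58 = 58 + Z)
M(B) = 8 - B*(-52 + B) (M(B) = 8 - (-52 + B)*((B - B) + B) = 8 - (-52 + B)*(0 + B) = 8 - (-52 + B)*B = 8 - B*(-52 + B))
M((-9)²) - m(E(-6)) = (8 - ((-9)²)² + 52*(-9)²) - (58 - ¼*(-6)*(5 - 6)) = (8 - 1*81² + 52*81) - (58 - ¼*(-6)*(-1)) = (8 - 1*6561 + 4212) - (58 - 3/2) = (8 - 6561 + 4212) - 1*113/2 = -2341 - 113/2 = -4795/2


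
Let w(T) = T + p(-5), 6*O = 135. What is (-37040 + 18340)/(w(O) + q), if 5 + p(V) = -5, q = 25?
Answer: -1496/3 ≈ -498.67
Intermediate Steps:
p(V) = -10 (p(V) = -5 - 5 = -10)
O = 45/2 (O = (1/6)*135 = 45/2 ≈ 22.500)
w(T) = -10 + T (w(T) = T - 10 = -10 + T)
(-37040 + 18340)/(w(O) + q) = (-37040 + 18340)/((-10 + 45/2) + 25) = -18700/(25/2 + 25) = -18700/75/2 = -18700*2/75 = -1496/3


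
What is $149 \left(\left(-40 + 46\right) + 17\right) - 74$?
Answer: $3353$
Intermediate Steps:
$149 \left(\left(-40 + 46\right) + 17\right) - 74 = 149 \left(6 + 17\right) - 74 = 149 \cdot 23 - 74 = 3427 - 74 = 3353$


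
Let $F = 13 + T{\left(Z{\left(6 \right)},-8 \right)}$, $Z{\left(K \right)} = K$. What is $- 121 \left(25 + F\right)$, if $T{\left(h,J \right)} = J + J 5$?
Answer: $1210$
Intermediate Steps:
$T{\left(h,J \right)} = 6 J$ ($T{\left(h,J \right)} = J + 5 J = 6 J$)
$F = -35$ ($F = 13 + 6 \left(-8\right) = 13 - 48 = -35$)
$- 121 \left(25 + F\right) = - 121 \left(25 - 35\right) = \left(-121\right) \left(-10\right) = 1210$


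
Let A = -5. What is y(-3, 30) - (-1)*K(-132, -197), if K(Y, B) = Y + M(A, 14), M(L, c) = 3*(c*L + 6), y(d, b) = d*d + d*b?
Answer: -405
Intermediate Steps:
y(d, b) = d² + b*d
M(L, c) = 18 + 3*L*c (M(L, c) = 3*(L*c + 6) = 3*(6 + L*c) = 18 + 3*L*c)
K(Y, B) = -192 + Y (K(Y, B) = Y + (18 + 3*(-5)*14) = Y + (18 - 210) = Y - 192 = -192 + Y)
y(-3, 30) - (-1)*K(-132, -197) = -3*(30 - 3) - (-1)*(-192 - 132) = -3*27 - (-1)*(-324) = -81 - 1*324 = -81 - 324 = -405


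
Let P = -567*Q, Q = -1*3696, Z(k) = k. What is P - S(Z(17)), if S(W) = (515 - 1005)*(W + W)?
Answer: 2112292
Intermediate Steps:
Q = -3696
S(W) = -980*W
P = 2095632 (P = -567*(-3696) = 2095632)
P - S(Z(17)) = 2095632 - (-980)*17 = 2095632 - 1*(-16660) = 2095632 + 16660 = 2112292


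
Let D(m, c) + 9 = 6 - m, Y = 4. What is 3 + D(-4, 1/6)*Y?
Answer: 7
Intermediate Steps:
D(m, c) = -3 - m (D(m, c) = -9 + (6 - m) = -3 - m)
3 + D(-4, 1/6)*Y = 3 + (-3 - 1*(-4))*4 = 3 + (-3 + 4)*4 = 3 + 1*4 = 3 + 4 = 7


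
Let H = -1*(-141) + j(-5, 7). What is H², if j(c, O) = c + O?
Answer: 20449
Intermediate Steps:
j(c, O) = O + c
H = 143 (H = -1*(-141) + (7 - 5) = 141 + 2 = 143)
H² = 143² = 20449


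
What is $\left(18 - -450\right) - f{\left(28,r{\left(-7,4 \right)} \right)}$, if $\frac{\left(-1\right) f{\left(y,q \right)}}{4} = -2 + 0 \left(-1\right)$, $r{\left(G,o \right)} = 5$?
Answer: $460$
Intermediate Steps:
$f{\left(y,q \right)} = 8$ ($f{\left(y,q \right)} = - 4 \left(-2 + 0 \left(-1\right)\right) = - 4 \left(-2 + 0\right) = \left(-4\right) \left(-2\right) = 8$)
$\left(18 - -450\right) - f{\left(28,r{\left(-7,4 \right)} \right)} = \left(18 - -450\right) - 8 = \left(18 + 450\right) - 8 = 468 - 8 = 460$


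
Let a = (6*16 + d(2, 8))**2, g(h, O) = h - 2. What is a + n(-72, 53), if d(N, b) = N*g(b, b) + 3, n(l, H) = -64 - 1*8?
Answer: 12249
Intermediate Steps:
n(l, H) = -72 (n(l, H) = -64 - 8 = -72)
g(h, O) = -2 + h
d(N, b) = 3 + N*(-2 + b) (d(N, b) = N*(-2 + b) + 3 = 3 + N*(-2 + b))
a = 12321 (a = (6*16 + (3 + 2*(-2 + 8)))**2 = (96 + (3 + 2*6))**2 = (96 + (3 + 12))**2 = (96 + 15)**2 = 111**2 = 12321)
a + n(-72, 53) = 12321 - 72 = 12249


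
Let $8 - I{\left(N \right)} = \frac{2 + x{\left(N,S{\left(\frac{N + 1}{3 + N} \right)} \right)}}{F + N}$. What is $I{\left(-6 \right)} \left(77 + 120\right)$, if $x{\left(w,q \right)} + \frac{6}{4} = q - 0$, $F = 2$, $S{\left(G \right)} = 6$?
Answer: $\frac{15169}{8} \approx 1896.1$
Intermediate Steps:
$x{\left(w,q \right)} = - \frac{3}{2} + q$ ($x{\left(w,q \right)} = - \frac{3}{2} + \left(q - 0\right) = - \frac{3}{2} + \left(q + 0\right) = - \frac{3}{2} + q$)
$I{\left(N \right)} = 8 - \frac{13}{2 \left(2 + N\right)}$ ($I{\left(N \right)} = 8 - \frac{2 + \left(- \frac{3}{2} + 6\right)}{2 + N} = 8 - \frac{2 + \frac{9}{2}}{2 + N} = 8 - \frac{13}{2 \left(2 + N\right)}$)
$I{\left(-6 \right)} \left(77 + 120\right) = \frac{19 + 16 \left(-6\right)}{2 \left(2 - 6\right)} \left(77 + 120\right) = \frac{19 - 96}{2 \left(-4\right)} 197 = \frac{1}{2} \left(- \frac{1}{4}\right) \left(-77\right) 197 = \frac{77}{8} \cdot 197 = \frac{15169}{8}$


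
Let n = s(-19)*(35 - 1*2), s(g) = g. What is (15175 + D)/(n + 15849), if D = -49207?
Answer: -5672/2537 ≈ -2.2357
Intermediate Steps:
n = -627 (n = -19*(35 - 1*2) = -19*(35 - 2) = -19*33 = -627)
(15175 + D)/(n + 15849) = (15175 - 49207)/(-627 + 15849) = -34032/15222 = -34032*1/15222 = -5672/2537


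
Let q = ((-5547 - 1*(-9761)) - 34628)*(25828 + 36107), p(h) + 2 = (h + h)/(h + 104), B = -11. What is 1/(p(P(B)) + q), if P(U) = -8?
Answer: -6/11302146553 ≈ -5.3087e-10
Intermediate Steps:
p(h) = -2 + 2*h/(104 + h) (p(h) = -2 + (h + h)/(h + 104) = -2 + (2*h)/(104 + h) = -2 + 2*h/(104 + h))
q = -1883691090 (q = ((-5547 + 9761) - 34628)*61935 = (4214 - 34628)*61935 = -30414*61935 = -1883691090)
1/(p(P(B)) + q) = 1/(-208/(104 - 8) - 1883691090) = 1/(-208/96 - 1883691090) = 1/(-208*1/96 - 1883691090) = 1/(-13/6 - 1883691090) = 1/(-11302146553/6) = -6/11302146553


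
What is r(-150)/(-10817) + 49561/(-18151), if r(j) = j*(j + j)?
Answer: -1352896337/196339367 ≈ -6.8906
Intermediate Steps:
r(j) = 2*j² (r(j) = j*(2*j) = 2*j²)
r(-150)/(-10817) + 49561/(-18151) = (2*(-150)²)/(-10817) + 49561/(-18151) = (2*22500)*(-1/10817) + 49561*(-1/18151) = 45000*(-1/10817) - 49561/18151 = -45000/10817 - 49561/18151 = -1352896337/196339367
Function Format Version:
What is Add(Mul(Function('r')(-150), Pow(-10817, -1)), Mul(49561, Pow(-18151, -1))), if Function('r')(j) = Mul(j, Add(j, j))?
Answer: Rational(-1352896337, 196339367) ≈ -6.8906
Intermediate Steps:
Function('r')(j) = Mul(2, Pow(j, 2)) (Function('r')(j) = Mul(j, Mul(2, j)) = Mul(2, Pow(j, 2)))
Add(Mul(Function('r')(-150), Pow(-10817, -1)), Mul(49561, Pow(-18151, -1))) = Add(Mul(Mul(2, Pow(-150, 2)), Pow(-10817, -1)), Mul(49561, Pow(-18151, -1))) = Add(Mul(Mul(2, 22500), Rational(-1, 10817)), Mul(49561, Rational(-1, 18151))) = Add(Mul(45000, Rational(-1, 10817)), Rational(-49561, 18151)) = Add(Rational(-45000, 10817), Rational(-49561, 18151)) = Rational(-1352896337, 196339367)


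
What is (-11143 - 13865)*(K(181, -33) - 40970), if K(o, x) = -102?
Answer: 1027128576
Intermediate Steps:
(-11143 - 13865)*(K(181, -33) - 40970) = (-11143 - 13865)*(-102 - 40970) = -25008*(-41072) = 1027128576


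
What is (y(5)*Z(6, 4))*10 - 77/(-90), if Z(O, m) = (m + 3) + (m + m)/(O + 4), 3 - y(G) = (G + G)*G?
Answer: -329863/90 ≈ -3665.1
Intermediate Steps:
y(G) = 3 - 2*G² (y(G) = 3 - (G + G)*G = 3 - 2*G*G = 3 - 2*G²)
Z(O, m) = 3 + m + 2*m/(4 + O) (Z(O, m) = (3 + m) + (2*m)/(4 + O) = (3 + m) + 2*m/(4 + O) = 3 + m + 2*m/(4 + O))
(y(5)*Z(6, 4))*10 - 77/(-90) = ((3 - 2*5²)*((12 + 3*6 + 6*4 + 6*4)/(4 + 6)))*10 - 77/(-90) = ((3 - 2*25)*((12 + 18 + 24 + 24)/10))*10 - 77*(-1/90) = ((3 - 50)*((⅒)*78))*10 + 77/90 = -47*39/5*10 + 77/90 = -1833/5*10 + 77/90 = -3666 + 77/90 = -329863/90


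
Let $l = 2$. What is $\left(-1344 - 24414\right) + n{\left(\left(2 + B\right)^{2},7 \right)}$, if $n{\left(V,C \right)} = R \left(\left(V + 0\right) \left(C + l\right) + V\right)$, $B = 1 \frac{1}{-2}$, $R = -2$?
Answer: $-25803$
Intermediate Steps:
$B = - \frac{1}{2}$ ($B = 1 \left(- \frac{1}{2}\right) = - \frac{1}{2} \approx -0.5$)
$n{\left(V,C \right)} = - 2 V - 2 V \left(2 + C\right)$ ($n{\left(V,C \right)} = - 2 \left(\left(V + 0\right) \left(C + 2\right) + V\right) = - 2 \left(V \left(2 + C\right) + V\right) = - 2 \left(V + V \left(2 + C\right)\right) = - 2 V - 2 V \left(2 + C\right)$)
$\left(-1344 - 24414\right) + n{\left(\left(2 + B\right)^{2},7 \right)} = \left(-1344 - 24414\right) - 2 \left(2 - \frac{1}{2}\right)^{2} \left(3 + 7\right) = -25758 - 2 \left(\frac{3}{2}\right)^{2} \cdot 10 = -25758 - \frac{9}{2} \cdot 10 = -25758 - 45 = -25803$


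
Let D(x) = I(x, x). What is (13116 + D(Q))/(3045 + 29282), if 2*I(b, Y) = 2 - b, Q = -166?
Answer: 13200/32327 ≈ 0.40833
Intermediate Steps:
I(b, Y) = 1 - b/2 (I(b, Y) = (2 - b)/2 = 1 - b/2)
D(x) = 1 - x/2
(13116 + D(Q))/(3045 + 29282) = (13116 + (1 - ½*(-166)))/(3045 + 29282) = (13116 + (1 + 83))/32327 = (13116 + 84)*(1/32327) = 13200*(1/32327) = 13200/32327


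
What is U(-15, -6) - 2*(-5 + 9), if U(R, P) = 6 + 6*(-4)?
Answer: -26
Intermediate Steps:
U(R, P) = -18 (U(R, P) = 6 - 24 = -18)
U(-15, -6) - 2*(-5 + 9) = -18 - 2*(-5 + 9) = -18 - 2*4 = -18 - 1*8 = -18 - 8 = -26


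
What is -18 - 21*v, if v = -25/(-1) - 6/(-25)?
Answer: -13701/25 ≈ -548.04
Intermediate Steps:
v = 631/25 (v = -25*(-1) - 6*(-1/25) = 25 + 6/25 = 631/25 ≈ 25.240)
-18 - 21*v = -18 - 21*631/25 = -18 - 13251/25 = -13701/25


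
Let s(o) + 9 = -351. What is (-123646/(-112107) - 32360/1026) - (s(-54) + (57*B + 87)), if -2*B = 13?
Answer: 23505198331/38340594 ≈ 613.06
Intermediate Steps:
B = -13/2 (B = -½*13 = -13/2 ≈ -6.5000)
s(o) = -360 (s(o) = -9 - 351 = -360)
(-123646/(-112107) - 32360/1026) - (s(-54) + (57*B + 87)) = (-123646/(-112107) - 32360/1026) - (-360 + (57*(-13/2) + 87)) = (-123646*(-1/112107) - 32360*1/1026) - (-360 + (-741/2 + 87)) = (123646/112107 - 16180/513) - (-360 - 567/2) = -583486954/19170297 - 1*(-1287/2) = -583486954/19170297 + 1287/2 = 23505198331/38340594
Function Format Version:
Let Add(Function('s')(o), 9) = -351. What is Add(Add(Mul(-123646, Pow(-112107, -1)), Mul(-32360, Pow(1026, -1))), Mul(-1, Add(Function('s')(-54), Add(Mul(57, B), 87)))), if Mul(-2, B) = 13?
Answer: Rational(23505198331, 38340594) ≈ 613.06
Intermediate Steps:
B = Rational(-13, 2) (B = Mul(Rational(-1, 2), 13) = Rational(-13, 2) ≈ -6.5000)
Function('s')(o) = -360 (Function('s')(o) = Add(-9, -351) = -360)
Add(Add(Mul(-123646, Pow(-112107, -1)), Mul(-32360, Pow(1026, -1))), Mul(-1, Add(Function('s')(-54), Add(Mul(57, B), 87)))) = Add(Add(Mul(-123646, Pow(-112107, -1)), Mul(-32360, Pow(1026, -1))), Mul(-1, Add(-360, Add(Mul(57, Rational(-13, 2)), 87)))) = Add(Add(Mul(-123646, Rational(-1, 112107)), Mul(-32360, Rational(1, 1026))), Mul(-1, Add(-360, Add(Rational(-741, 2), 87)))) = Add(Add(Rational(123646, 112107), Rational(-16180, 513)), Mul(-1, Add(-360, Rational(-567, 2)))) = Add(Rational(-583486954, 19170297), Mul(-1, Rational(-1287, 2))) = Add(Rational(-583486954, 19170297), Rational(1287, 2)) = Rational(23505198331, 38340594)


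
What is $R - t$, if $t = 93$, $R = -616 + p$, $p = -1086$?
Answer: $-1795$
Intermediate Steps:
$R = -1702$ ($R = -616 - 1086 = -1702$)
$R - t = -1702 - 93 = -1795$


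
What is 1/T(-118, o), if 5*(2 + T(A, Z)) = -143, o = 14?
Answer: -5/153 ≈ -0.032680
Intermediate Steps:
T(A, Z) = -153/5 (T(A, Z) = -2 + (⅕)*(-143) = -2 - 143/5 = -153/5)
1/T(-118, o) = 1/(-153/5) = -5/153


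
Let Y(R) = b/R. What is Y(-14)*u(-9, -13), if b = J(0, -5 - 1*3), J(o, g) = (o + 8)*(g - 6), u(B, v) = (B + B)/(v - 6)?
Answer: 144/19 ≈ 7.5789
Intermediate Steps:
u(B, v) = 2*B/(-6 + v) (u(B, v) = (2*B)/(-6 + v) = 2*B/(-6 + v))
J(o, g) = (-6 + g)*(8 + o) (J(o, g) = (8 + o)*(-6 + g) = (-6 + g)*(8 + o))
b = -112 (b = -48 - 6*0 + 8*(-5 - 1*3) + (-5 - 1*3)*0 = -48 + 0 + 8*(-5 - 3) + (-5 - 3)*0 = -48 + 0 + 8*(-8) - 8*0 = -48 + 0 - 64 + 0 = -112)
Y(R) = -112/R
Y(-14)*u(-9, -13) = (-112/(-14))*(2*(-9)/(-6 - 13)) = (-112*(-1/14))*(2*(-9)/(-19)) = 8*(2*(-9)*(-1/19)) = 8*(18/19) = 144/19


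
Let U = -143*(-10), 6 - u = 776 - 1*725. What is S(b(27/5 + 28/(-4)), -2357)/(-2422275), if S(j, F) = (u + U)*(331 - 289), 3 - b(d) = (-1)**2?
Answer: -3878/161485 ≈ -0.024015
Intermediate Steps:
u = -45 (u = 6 - (776 - 1*725) = 6 - (776 - 725) = 6 - 1*51 = 6 - 51 = -45)
U = 1430
b(d) = 2 (b(d) = 3 - 1*(-1)**2 = 3 - 1*1 = 3 - 1 = 2)
S(j, F) = 58170 (S(j, F) = (-45 + 1430)*(331 - 289) = 1385*42 = 58170)
S(b(27/5 + 28/(-4)), -2357)/(-2422275) = 58170/(-2422275) = 58170*(-1/2422275) = -3878/161485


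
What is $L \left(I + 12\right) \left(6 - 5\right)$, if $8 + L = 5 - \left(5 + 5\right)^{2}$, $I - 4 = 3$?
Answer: $-1957$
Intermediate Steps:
$I = 7$ ($I = 4 + 3 = 7$)
$L = -103$ ($L = -8 + \left(5 - \left(5 + 5\right)^{2}\right) = -8 + \left(5 - 10^{2}\right) = -8 + \left(5 - 100\right) = -8 - 95 = -103$)
$L \left(I + 12\right) \left(6 - 5\right) = - 103 \left(7 + 12\right) \left(6 - 5\right) = \left(-103\right) 19 \left(6 - 5\right) = \left(-1957\right) 1 = -1957$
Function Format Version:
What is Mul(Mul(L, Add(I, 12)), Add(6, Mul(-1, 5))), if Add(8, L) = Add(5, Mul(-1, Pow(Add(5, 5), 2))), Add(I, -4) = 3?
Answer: -1957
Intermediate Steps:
I = 7 (I = Add(4, 3) = 7)
L = -103 (L = Add(-8, Add(5, Mul(-1, Pow(Add(5, 5), 2)))) = Add(-8, Add(5, Mul(-1, Pow(10, 2)))) = Add(-8, Add(5, Mul(-1, 100))) = Add(-8, Add(5, -100)) = Add(-8, -95) = -103)
Mul(Mul(L, Add(I, 12)), Add(6, Mul(-1, 5))) = Mul(Mul(-103, Add(7, 12)), Add(6, Mul(-1, 5))) = Mul(Mul(-103, 19), Add(6, -5)) = Mul(-1957, 1) = -1957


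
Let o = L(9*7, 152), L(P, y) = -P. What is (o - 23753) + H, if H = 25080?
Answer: 1264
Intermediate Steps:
o = -63 (o = -9*7 = -1*63 = -63)
(o - 23753) + H = (-63 - 23753) + 25080 = -23816 + 25080 = 1264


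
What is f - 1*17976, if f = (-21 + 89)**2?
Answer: -13352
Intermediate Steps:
f = 4624 (f = 68**2 = 4624)
f - 1*17976 = 4624 - 1*17976 = 4624 - 17976 = -13352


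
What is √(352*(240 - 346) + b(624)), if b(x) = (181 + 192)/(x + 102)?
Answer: I*√162528834/66 ≈ 193.16*I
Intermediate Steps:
b(x) = 373/(102 + x)
√(352*(240 - 346) + b(624)) = √(352*(240 - 346) + 373/(102 + 624)) = √(352*(-106) + 373/726) = √(-37312 + 373*(1/726)) = √(-37312 + 373/726) = √(-27088139/726) = I*√162528834/66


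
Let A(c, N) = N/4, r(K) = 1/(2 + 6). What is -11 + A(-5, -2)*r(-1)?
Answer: -177/16 ≈ -11.063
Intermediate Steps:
r(K) = ⅛ (r(K) = 1/8 = ⅛)
A(c, N) = N/4 (A(c, N) = N*(¼) = N/4)
-11 + A(-5, -2)*r(-1) = -11 + ((¼)*(-2))*(⅛) = -11 - ½*⅛ = -11 - 1/16 = -177/16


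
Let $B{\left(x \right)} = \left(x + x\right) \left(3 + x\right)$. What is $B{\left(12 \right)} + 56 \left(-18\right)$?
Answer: $-648$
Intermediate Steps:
$B{\left(x \right)} = 2 x \left(3 + x\right)$
$B{\left(12 \right)} + 56 \left(-18\right) = 2 \cdot 12 \left(3 + 12\right) + 56 \left(-18\right) = 2 \cdot 12 \cdot 15 - 1008 = 360 - 1008 = -648$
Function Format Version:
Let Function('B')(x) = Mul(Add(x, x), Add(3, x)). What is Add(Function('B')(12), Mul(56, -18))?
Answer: -648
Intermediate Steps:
Function('B')(x) = Mul(2, x, Add(3, x)) (Function('B')(x) = Mul(Mul(2, x), Add(3, x)) = Mul(2, x, Add(3, x)))
Add(Function('B')(12), Mul(56, -18)) = Add(Mul(2, 12, Add(3, 12)), Mul(56, -18)) = Add(Mul(2, 12, 15), -1008) = Add(360, -1008) = -648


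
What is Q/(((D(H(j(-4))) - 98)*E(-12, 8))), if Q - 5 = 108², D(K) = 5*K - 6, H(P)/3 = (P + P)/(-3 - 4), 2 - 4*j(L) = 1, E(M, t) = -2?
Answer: 81683/1471 ≈ 55.529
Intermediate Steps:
j(L) = ¼ (j(L) = ½ - ¼*1 = ½ - ¼ = ¼)
H(P) = -6*P/7 (H(P) = 3*((P + P)/(-3 - 4)) = 3*((2*P)/(-7)) = 3*((2*P)*(-⅐)) = 3*(-2*P/7) = -6*P/7)
D(K) = -6 + 5*K
Q = 11669 (Q = 5 + 108² = 5 + 11664 = 11669)
Q/(((D(H(j(-4))) - 98)*E(-12, 8))) = 11669/((((-6 + 5*(-6/7*¼)) - 98)*(-2))) = 11669/((((-6 + 5*(-3/14)) - 98)*(-2))) = 11669/((((-6 - 15/14) - 98)*(-2))) = 11669/(((-99/14 - 98)*(-2))) = 11669/((-1471/14*(-2))) = 11669/(1471/7) = 11669*(7/1471) = 81683/1471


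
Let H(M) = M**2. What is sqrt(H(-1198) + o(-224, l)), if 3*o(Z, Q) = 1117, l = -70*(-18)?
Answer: sqrt(12920187)/3 ≈ 1198.2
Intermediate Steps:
l = 1260
o(Z, Q) = 1117/3 (o(Z, Q) = (1/3)*1117 = 1117/3)
sqrt(H(-1198) + o(-224, l)) = sqrt((-1198)**2 + 1117/3) = sqrt(1435204 + 1117/3) = sqrt(4306729/3) = sqrt(12920187)/3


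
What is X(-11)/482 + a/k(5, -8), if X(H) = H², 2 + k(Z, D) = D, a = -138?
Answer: 33863/2410 ≈ 14.051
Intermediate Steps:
k(Z, D) = -2 + D
X(-11)/482 + a/k(5, -8) = (-11)²/482 - 138/(-2 - 8) = 121*(1/482) - 138/(-10) = 121/482 - 138*(-⅒) = 121/482 + 69/5 = 33863/2410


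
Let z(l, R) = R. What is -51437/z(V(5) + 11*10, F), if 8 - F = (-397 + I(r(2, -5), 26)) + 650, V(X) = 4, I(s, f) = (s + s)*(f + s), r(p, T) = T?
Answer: 51437/35 ≈ 1469.6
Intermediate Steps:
I(s, f) = 2*s*(f + s) (I(s, f) = (2*s)*(f + s) = 2*s*(f + s))
F = -35 (F = 8 - ((-397 + 2*(-5)*(26 - 5)) + 650) = 8 - ((-397 + 2*(-5)*21) + 650) = 8 - ((-397 - 210) + 650) = 8 - (-607 + 650) = 8 - 1*43 = 8 - 43 = -35)
-51437/z(V(5) + 11*10, F) = -51437/(-35) = -51437*(-1/35) = 51437/35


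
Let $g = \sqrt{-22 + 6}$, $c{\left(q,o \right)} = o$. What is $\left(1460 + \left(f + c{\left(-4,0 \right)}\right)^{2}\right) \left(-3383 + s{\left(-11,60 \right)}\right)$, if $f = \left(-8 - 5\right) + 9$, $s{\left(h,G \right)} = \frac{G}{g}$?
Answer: $-4993308 - 22140 i \approx -4.9933 \cdot 10^{6} - 22140.0 i$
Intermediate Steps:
$g = 4 i$ ($g = \sqrt{-16} = 4 i \approx 4.0 i$)
$s{\left(h,G \right)} = - \frac{i G}{4}$ ($s{\left(h,G \right)} = \frac{G}{4 i} = G \left(- \frac{i}{4}\right) = - \frac{i G}{4}$)
$f = -4$ ($f = -13 + 9 = -4$)
$\left(1460 + \left(f + c{\left(-4,0 \right)}\right)^{2}\right) \left(-3383 + s{\left(-11,60 \right)}\right) = \left(1460 + \left(-4 + 0\right)^{2}\right) \left(-3383 - \frac{1}{4} i 60\right) = \left(1460 + \left(-4\right)^{2}\right) \left(-3383 - 15 i\right) = \left(1460 + 16\right) \left(-3383 - 15 i\right) = 1476 \left(-3383 - 15 i\right) = -4993308 - 22140 i$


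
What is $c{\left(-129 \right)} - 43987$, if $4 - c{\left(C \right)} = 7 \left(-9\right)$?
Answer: $-43920$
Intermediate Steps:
$c{\left(C \right)} = 67$ ($c{\left(C \right)} = 4 - 7 \left(-9\right) = 4 - -63 = 4 + 63 = 67$)
$c{\left(-129 \right)} - 43987 = 67 - 43987 = -43920$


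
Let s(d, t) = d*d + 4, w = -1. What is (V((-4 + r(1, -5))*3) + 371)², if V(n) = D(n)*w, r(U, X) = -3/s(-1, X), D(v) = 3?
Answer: 135424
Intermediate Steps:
s(d, t) = 4 + d² (s(d, t) = d² + 4 = 4 + d²)
r(U, X) = -⅗ (r(U, X) = -3/(4 + (-1)²) = -3/(4 + 1) = -3/5 = -3*⅕ = -⅗)
V(n) = -3 (V(n) = 3*(-1) = -3)
(V((-4 + r(1, -5))*3) + 371)² = (-3 + 371)² = 368² = 135424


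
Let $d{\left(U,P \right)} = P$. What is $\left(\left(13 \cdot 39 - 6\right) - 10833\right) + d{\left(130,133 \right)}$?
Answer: $-10199$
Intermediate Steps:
$\left(\left(13 \cdot 39 - 6\right) - 10833\right) + d{\left(130,133 \right)} = \left(\left(13 \cdot 39 - 6\right) - 10833\right) + 133 = \left(\left(507 - 6\right) - 10833\right) + 133 = \left(501 - 10833\right) + 133 = -10332 + 133 = -10199$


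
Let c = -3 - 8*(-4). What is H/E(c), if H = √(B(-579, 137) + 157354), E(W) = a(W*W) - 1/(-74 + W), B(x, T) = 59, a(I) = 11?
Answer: 45*√157413/496 ≈ 35.996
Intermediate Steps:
c = 29 (c = -3 + 32 = 29)
E(W) = 11 - 1/(-74 + W)
H = √157413 (H = √(59 + 157354) = √157413 ≈ 396.75)
H/E(c) = √157413/(((-815 + 11*29)/(-74 + 29))) = √157413/(((-815 + 319)/(-45))) = √157413/((-1/45*(-496))) = √157413/(496/45) = √157413*(45/496) = 45*√157413/496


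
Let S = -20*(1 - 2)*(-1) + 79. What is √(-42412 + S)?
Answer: I*√42353 ≈ 205.8*I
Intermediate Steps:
S = 59 (S = -(-20)*(-1) + 79 = -20*1 + 79 = -20 + 79 = 59)
√(-42412 + S) = √(-42412 + 59) = √(-42353) = I*√42353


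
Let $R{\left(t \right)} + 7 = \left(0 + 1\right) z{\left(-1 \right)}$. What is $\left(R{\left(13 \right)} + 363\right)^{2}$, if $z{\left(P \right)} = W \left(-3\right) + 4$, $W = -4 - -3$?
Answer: $131769$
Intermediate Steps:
$W = -1$ ($W = -4 + 3 = -1$)
$z{\left(P \right)} = 7$ ($z{\left(P \right)} = \left(-1\right) \left(-3\right) + 4 = 3 + 4 = 7$)
$R{\left(t \right)} = 0$ ($R{\left(t \right)} = -7 + \left(0 + 1\right) 7 = -7 + 1 \cdot 7 = -7 + 7 = 0$)
$\left(R{\left(13 \right)} + 363\right)^{2} = \left(0 + 363\right)^{2} = 363^{2} = 131769$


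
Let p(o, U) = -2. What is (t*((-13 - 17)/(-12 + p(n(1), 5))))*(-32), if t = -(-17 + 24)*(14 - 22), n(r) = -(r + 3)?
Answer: -3840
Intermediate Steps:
n(r) = -3 - r (n(r) = -(3 + r) = -3 - r)
t = 56 (t = -7*(-8) = -1*(-56) = 56)
(t*((-13 - 17)/(-12 + p(n(1), 5))))*(-32) = (56*((-13 - 17)/(-12 - 2)))*(-32) = (56*(-30/(-14)))*(-32) = (56*(-30*(-1/14)))*(-32) = (56*(15/7))*(-32) = 120*(-32) = -3840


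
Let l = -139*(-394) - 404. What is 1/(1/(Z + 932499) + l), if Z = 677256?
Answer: 1609755/87509501311 ≈ 1.8395e-5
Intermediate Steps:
l = 54362 (l = 54766 - 404 = 54362)
1/(1/(Z + 932499) + l) = 1/(1/(677256 + 932499) + 54362) = 1/(1/1609755 + 54362) = 1/(87509501311/1609755) = 1609755/87509501311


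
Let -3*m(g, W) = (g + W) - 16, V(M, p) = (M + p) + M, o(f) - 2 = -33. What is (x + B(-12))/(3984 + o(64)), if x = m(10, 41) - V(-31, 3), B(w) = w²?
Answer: 574/11859 ≈ 0.048402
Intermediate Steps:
o(f) = -31 (o(f) = 2 - 33 = -31)
V(M, p) = p + 2*M
m(g, W) = 16/3 - W/3 - g/3 (m(g, W) = -((g + W) - 16)/3 = -((W + g) - 16)/3 = -(-16 + W + g)/3 = 16/3 - W/3 - g/3)
x = 142/3 (x = (16/3 - ⅓*41 - ⅓*10) - (3 + 2*(-31)) = (16/3 - 41/3 - 10/3) - (3 - 62) = -35/3 - 1*(-59) = -35/3 + 59 = 142/3 ≈ 47.333)
(x + B(-12))/(3984 + o(64)) = (142/3 + (-12)²)/(3984 - 31) = (142/3 + 144)/3953 = (574/3)*(1/3953) = 574/11859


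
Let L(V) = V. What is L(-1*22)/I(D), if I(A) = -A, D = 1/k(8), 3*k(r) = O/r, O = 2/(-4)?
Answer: -11/24 ≈ -0.45833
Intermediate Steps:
O = -1/2 (O = -1/4*2 = -1/2 ≈ -0.50000)
k(r) = -1/(6*r) (k(r) = (-1/(2*r))/3 = -1/(6*r))
D = -48 (D = 1/(-1/6/8) = 1/(-1/6*1/8) = 1/(-1/48) = -48)
L(-1*22)/I(D) = (-1*22)/((-1*(-48))) = -22/48 = -22*1/48 = -11/24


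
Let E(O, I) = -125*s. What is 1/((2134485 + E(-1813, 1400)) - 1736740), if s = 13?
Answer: 1/396120 ≈ 2.5245e-6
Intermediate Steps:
E(O, I) = -1625 (E(O, I) = -125*13 = -1625)
1/((2134485 + E(-1813, 1400)) - 1736740) = 1/((2134485 - 1625) - 1736740) = 1/(2132860 - 1736740) = 1/396120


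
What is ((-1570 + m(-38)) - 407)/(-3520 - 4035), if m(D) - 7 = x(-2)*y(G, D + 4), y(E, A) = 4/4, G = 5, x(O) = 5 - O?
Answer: 1963/7555 ≈ 0.25983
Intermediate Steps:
y(E, A) = 1 (y(E, A) = 4*(¼) = 1)
m(D) = 14 (m(D) = 7 + (5 - 1*(-2))*1 = 7 + (5 + 2)*1 = 7 + 7*1 = 7 + 7 = 14)
((-1570 + m(-38)) - 407)/(-3520 - 4035) = ((-1570 + 14) - 407)/(-3520 - 4035) = (-1556 - 407)/(-7555) = -1963*(-1/7555) = 1963/7555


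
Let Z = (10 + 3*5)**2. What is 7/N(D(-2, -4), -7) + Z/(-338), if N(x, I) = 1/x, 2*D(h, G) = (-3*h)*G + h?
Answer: -31383/338 ≈ -92.849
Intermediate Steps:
Z = 625 (Z = (10 + 15)**2 = 25**2 = 625)
D(h, G) = h/2 - 3*G*h/2 (D(h, G) = ((-3*h)*G + h)/2 = (-3*G*h + h)/2 = (h - 3*G*h)/2 = h/2 - 3*G*h/2)
7/N(D(-2, -4), -7) + Z/(-338) = 7/(1/((1/2)*(-2)*(1 - 3*(-4)))) + 625/(-338) = 7/(1/((1/2)*(-2)*(1 + 12))) + 625*(-1/338) = 7/(1/((1/2)*(-2)*13)) - 625/338 = 7/(1/(-13)) - 625/338 = 7/(-1/13) - 625/338 = 7*(-13) - 625/338 = -91 - 625/338 = -31383/338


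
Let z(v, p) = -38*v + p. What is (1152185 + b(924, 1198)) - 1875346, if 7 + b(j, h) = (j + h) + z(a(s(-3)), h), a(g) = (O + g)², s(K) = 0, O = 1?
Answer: -719886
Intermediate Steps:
a(g) = (1 + g)²
z(v, p) = p - 38*v
b(j, h) = -45 + j + 2*h (b(j, h) = -7 + ((j + h) + (h - 38*(1 + 0)²)) = -7 + ((h + j) + (h - 38*1²)) = -7 + ((h + j) + (h - 38*1)) = -7 + ((h + j) + (h - 38)) = -7 + ((h + j) + (-38 + h)) = -7 + (-38 + j + 2*h) = -45 + j + 2*h)
(1152185 + b(924, 1198)) - 1875346 = (1152185 + (-45 + 924 + 2*1198)) - 1875346 = (1152185 + (-45 + 924 + 2396)) - 1875346 = (1152185 + 3275) - 1875346 = 1155460 - 1875346 = -719886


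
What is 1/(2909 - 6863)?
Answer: -1/3954 ≈ -0.00025291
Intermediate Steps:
1/(2909 - 6863) = 1/(-3954) = -1/3954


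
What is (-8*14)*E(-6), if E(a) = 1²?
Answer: -112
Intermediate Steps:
E(a) = 1
(-8*14)*E(-6) = -8*14*1 = -112*1 = -112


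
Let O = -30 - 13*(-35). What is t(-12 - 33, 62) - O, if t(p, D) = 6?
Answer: -419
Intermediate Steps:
O = 425 (O = -30 + 455 = 425)
t(-12 - 33, 62) - O = 6 - 1*425 = 6 - 425 = -419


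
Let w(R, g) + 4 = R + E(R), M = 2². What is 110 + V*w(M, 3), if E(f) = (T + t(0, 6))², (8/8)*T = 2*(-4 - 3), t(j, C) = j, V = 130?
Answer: 25590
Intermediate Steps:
M = 4
T = -14 (T = 2*(-4 - 3) = 2*(-7) = -14)
E(f) = 196 (E(f) = (-14 + 0)² = (-14)² = 196)
w(R, g) = 192 + R (w(R, g) = -4 + (R + 196) = -4 + (196 + R) = 192 + R)
110 + V*w(M, 3) = 110 + 130*(192 + 4) = 110 + 130*196 = 110 + 25480 = 25590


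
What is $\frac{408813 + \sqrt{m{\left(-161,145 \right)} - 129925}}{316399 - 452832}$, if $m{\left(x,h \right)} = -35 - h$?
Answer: $- \frac{408813}{136433} - \frac{i \sqrt{130105}}{136433} \approx -2.9964 - 0.0026438 i$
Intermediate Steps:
$\frac{408813 + \sqrt{m{\left(-161,145 \right)} - 129925}}{316399 - 452832} = \frac{408813 + \sqrt{\left(-35 - 145\right) - 129925}}{316399 - 452832} = \frac{408813 + \sqrt{\left(-35 - 145\right) - 129925}}{-136433} = \left(408813 + \sqrt{-180 - 129925}\right) \left(- \frac{1}{136433}\right) = \left(408813 + \sqrt{-130105}\right) \left(- \frac{1}{136433}\right) = \left(408813 + i \sqrt{130105}\right) \left(- \frac{1}{136433}\right) = - \frac{408813}{136433} - \frac{i \sqrt{130105}}{136433}$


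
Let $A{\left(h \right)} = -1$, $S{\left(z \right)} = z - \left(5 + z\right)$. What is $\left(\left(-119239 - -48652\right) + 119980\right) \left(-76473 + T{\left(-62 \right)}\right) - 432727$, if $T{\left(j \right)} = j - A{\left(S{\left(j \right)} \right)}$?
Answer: $-3780676589$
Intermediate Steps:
$S{\left(z \right)} = -5$
$T{\left(j \right)} = 1 + j$ ($T{\left(j \right)} = j - -1 = j + 1 = 1 + j$)
$\left(\left(-119239 - -48652\right) + 119980\right) \left(-76473 + T{\left(-62 \right)}\right) - 432727 = \left(\left(-119239 - -48652\right) + 119980\right) \left(-76473 + \left(1 - 62\right)\right) - 432727 = \left(\left(-119239 + 48652\right) + 119980\right) \left(-76473 - 61\right) - 432727 = \left(-70587 + 119980\right) \left(-76534\right) - 432727 = 49393 \left(-76534\right) - 432727 = -3780243862 - 432727 = -3780676589$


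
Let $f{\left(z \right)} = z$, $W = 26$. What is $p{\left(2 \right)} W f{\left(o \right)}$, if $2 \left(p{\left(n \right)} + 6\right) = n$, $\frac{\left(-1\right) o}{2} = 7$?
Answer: $1820$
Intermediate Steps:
$o = -14$ ($o = \left(-2\right) 7 = -14$)
$p{\left(n \right)} = -6 + \frac{n}{2}$
$p{\left(2 \right)} W f{\left(o \right)} = \left(-6 + \frac{1}{2} \cdot 2\right) 26 \left(-14\right) = \left(-6 + 1\right) 26 \left(-14\right) = \left(-5\right) 26 \left(-14\right) = \left(-130\right) \left(-14\right) = 1820$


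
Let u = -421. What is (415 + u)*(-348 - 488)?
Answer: 5016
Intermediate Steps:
(415 + u)*(-348 - 488) = (415 - 421)*(-348 - 488) = -6*(-836) = 5016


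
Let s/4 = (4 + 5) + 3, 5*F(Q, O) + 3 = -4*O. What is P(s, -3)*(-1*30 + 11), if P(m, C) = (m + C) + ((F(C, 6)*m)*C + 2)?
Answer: -78337/5 ≈ -15667.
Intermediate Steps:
F(Q, O) = -⅗ - 4*O/5 (F(Q, O) = -⅗ + (-4*O)/5 = -⅗ - 4*O/5)
s = 48 (s = 4*((4 + 5) + 3) = 4*(9 + 3) = 4*12 = 48)
P(m, C) = 2 + C + m - 27*C*m/5 (P(m, C) = (m + C) + (((-⅗ - ⅘*6)*m)*C + 2) = (C + m) + (((-⅗ - 24/5)*m)*C + 2) = (C + m) + ((-27*m/5)*C + 2) = (C + m) + (-27*C*m/5 + 2) = (C + m) + (2 - 27*C*m/5) = 2 + C + m - 27*C*m/5)
P(s, -3)*(-1*30 + 11) = (2 - 3 + 48 - 27/5*(-3)*48)*(-1*30 + 11) = (2 - 3 + 48 + 3888/5)*(-30 + 11) = (4123/5)*(-19) = -78337/5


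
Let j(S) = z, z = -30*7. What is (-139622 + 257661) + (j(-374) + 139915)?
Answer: 257744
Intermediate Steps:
z = -210
j(S) = -210
(-139622 + 257661) + (j(-374) + 139915) = (-139622 + 257661) + (-210 + 139915) = 118039 + 139705 = 257744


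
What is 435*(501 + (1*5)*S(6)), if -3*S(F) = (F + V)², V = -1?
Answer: 199810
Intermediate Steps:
S(F) = -(-1 + F)²/3 (S(F) = -(F - 1)²/3 = -(-1 + F)²/3)
435*(501 + (1*5)*S(6)) = 435*(501 + (1*5)*(-(-1 + 6)²/3)) = 435*(501 + 5*(-⅓*5²)) = 435*(501 + 5*(-⅓*25)) = 435*(501 + 5*(-25/3)) = 435*(501 - 125/3) = 435*(1378/3) = 199810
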